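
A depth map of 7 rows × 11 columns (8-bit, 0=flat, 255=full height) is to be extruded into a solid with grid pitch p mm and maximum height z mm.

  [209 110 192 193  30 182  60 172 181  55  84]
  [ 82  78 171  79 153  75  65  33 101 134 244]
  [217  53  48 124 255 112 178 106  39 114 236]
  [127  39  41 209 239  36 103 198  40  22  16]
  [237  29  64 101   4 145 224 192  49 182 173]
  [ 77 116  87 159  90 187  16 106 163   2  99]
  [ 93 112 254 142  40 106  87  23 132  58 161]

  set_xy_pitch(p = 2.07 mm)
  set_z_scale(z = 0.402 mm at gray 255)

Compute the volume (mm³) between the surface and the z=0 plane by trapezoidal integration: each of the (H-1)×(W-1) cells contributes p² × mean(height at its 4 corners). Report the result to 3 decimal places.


45.368

height_mm = gray/255 × 0.402; cell vol = 2.07² × mean(4 corners)
unit = 2.07² × 0.402 / (4×255) = 0.00168875 mm³ per gray-sum
row 0: Σ corner-gray over 10 cells = 4747  → 8.0165
row 1: Σ corner-gray over 10 cells = 4615  → 7.7936
row 2: Σ corner-gray over 10 cells = 4508  → 7.6129
row 3: Σ corner-gray over 10 cells = 4387  → 7.4086
row 4: Σ corner-gray over 10 cells = 4418  → 7.4609
row 5: Σ corner-gray over 10 cells = 4190  → 7.0759
Σ rows: total corner-gray = 26865  → 45.3684 mm³


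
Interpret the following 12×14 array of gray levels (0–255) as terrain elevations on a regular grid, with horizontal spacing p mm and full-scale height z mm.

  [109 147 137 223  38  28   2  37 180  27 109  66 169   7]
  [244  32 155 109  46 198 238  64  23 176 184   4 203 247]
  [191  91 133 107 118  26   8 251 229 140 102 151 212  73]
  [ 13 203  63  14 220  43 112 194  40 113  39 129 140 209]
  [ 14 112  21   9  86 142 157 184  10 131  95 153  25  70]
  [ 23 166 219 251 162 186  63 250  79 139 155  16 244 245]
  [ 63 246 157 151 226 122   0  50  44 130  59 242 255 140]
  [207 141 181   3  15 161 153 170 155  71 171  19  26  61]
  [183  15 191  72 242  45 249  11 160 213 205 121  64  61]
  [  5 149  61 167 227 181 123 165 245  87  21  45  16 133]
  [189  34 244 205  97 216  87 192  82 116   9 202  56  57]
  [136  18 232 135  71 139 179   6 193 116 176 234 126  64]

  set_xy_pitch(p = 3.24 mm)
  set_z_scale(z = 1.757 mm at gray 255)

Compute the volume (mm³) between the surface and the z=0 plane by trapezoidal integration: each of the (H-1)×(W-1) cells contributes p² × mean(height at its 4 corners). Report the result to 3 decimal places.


1274.102

height_mm = gray/255 × 1.757; cell vol = 3.24² × mean(4 corners)
unit = 3.24² × 1.757 / (4×255) = 0.0180826 mm³ per gray-sum
row 0: Σ corner-gray over 13 cells = 5797  → 104.8250
row 1: Σ corner-gray over 13 cells = 6755  → 122.1482
row 2: Σ corner-gray over 13 cells = 6242  → 112.8718
row 3: Σ corner-gray over 13 cells = 5176  → 93.5957
row 4: Σ corner-gray over 13 cells = 6462  → 116.8500
row 5: Σ corner-gray over 13 cells = 7695  → 139.1458
row 6: Σ corner-gray over 13 cells = 6367  → 115.1321
row 7: Σ corner-gray over 13 cells = 6220  → 112.4740
row 8: Σ corner-gray over 13 cells = 6532  → 118.1157
row 9: Σ corner-gray over 13 cells = 6438  → 116.4160
row 10: Σ corner-gray over 13 cells = 6776  → 122.5279
Σ rows: total corner-gray = 70460  → 1274.1022 mm³


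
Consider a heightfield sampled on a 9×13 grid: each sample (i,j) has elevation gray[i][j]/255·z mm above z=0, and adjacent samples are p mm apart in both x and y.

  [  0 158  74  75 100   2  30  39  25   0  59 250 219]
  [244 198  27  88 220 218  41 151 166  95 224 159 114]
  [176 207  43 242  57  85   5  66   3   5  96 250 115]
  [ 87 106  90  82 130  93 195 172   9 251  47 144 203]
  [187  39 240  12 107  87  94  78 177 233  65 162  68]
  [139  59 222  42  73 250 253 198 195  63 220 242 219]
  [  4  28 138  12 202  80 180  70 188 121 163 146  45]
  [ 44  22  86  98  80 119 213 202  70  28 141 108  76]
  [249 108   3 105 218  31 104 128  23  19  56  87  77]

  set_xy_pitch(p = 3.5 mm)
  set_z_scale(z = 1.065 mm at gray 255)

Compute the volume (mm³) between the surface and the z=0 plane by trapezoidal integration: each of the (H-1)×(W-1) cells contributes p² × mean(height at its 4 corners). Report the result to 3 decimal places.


583.999

height_mm = gray/255 × 1.065; cell vol = 3.5² × mean(4 corners)
unit = 3.5² × 1.065 / (4×255) = 0.0127904 mm³ per gray-sum
row 0: Σ corner-gray over 12 cells = 5375  → 68.7486
row 1: Σ corner-gray over 12 cells = 5941  → 75.9880
row 2: Σ corner-gray over 12 cells = 5337  → 68.2626
row 3: Σ corner-gray over 12 cells = 5771  → 73.8136
row 4: Σ corner-gray over 12 cells = 6835  → 87.4227
row 5: Σ corner-gray over 12 cells = 6697  → 85.6576
row 6: Σ corner-gray over 12 cells = 5159  → 65.9859
row 7: Σ corner-gray over 12 cells = 4544  → 58.1198
Σ rows: total corner-gray = 45659  → 583.9988 mm³


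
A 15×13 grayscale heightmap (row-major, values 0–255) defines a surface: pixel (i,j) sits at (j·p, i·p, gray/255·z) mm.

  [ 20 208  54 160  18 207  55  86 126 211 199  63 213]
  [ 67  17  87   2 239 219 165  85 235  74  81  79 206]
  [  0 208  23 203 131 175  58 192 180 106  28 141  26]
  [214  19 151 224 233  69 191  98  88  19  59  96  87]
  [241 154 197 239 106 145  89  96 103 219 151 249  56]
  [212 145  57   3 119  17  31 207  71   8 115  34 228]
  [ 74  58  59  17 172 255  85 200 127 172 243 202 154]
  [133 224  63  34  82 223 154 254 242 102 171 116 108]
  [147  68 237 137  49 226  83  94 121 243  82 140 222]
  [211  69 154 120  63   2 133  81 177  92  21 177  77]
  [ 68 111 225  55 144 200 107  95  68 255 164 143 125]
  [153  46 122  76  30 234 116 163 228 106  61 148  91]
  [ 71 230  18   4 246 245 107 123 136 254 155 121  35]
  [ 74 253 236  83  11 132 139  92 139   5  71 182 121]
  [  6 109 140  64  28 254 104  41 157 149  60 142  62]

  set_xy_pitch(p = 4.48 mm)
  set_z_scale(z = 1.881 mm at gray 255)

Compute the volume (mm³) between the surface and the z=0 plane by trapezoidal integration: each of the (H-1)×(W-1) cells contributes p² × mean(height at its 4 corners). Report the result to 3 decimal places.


height_mm = gray/255 × 1.881; cell vol = 4.48² × mean(4 corners)
unit = 4.48² × 1.881 / (4×255) = 0.0370122 mm³ per gray-sum
row 0: Σ corner-gray over 12 cells = 5846  → 216.3732
row 1: Σ corner-gray over 12 cells = 5755  → 213.0051
row 2: Σ corner-gray over 12 cells = 5711  → 211.3766
row 3: Σ corner-gray over 12 cells = 6588  → 243.8362
row 4: Σ corner-gray over 12 cells = 5847  → 216.4102
row 5: Σ corner-gray over 12 cells = 5462  → 202.1605
row 6: Σ corner-gray over 12 cells = 6979  → 258.3080
row 7: Σ corner-gray over 12 cells = 6900  → 255.3840
row 8: Σ corner-gray over 12 cells = 5795  → 214.4856
row 9: Σ corner-gray over 12 cells = 5793  → 214.4116
row 10: Σ corner-gray over 12 cells = 6231  → 230.6229
row 11: Σ corner-gray over 12 cells = 6288  → 232.7326
row 12: Σ corner-gray over 12 cells = 6265  → 231.8813
row 13: Σ corner-gray over 12 cells = 5445  → 201.5313
Σ rows: total corner-gray = 84905  → 3142.5190 mm³

3142.519


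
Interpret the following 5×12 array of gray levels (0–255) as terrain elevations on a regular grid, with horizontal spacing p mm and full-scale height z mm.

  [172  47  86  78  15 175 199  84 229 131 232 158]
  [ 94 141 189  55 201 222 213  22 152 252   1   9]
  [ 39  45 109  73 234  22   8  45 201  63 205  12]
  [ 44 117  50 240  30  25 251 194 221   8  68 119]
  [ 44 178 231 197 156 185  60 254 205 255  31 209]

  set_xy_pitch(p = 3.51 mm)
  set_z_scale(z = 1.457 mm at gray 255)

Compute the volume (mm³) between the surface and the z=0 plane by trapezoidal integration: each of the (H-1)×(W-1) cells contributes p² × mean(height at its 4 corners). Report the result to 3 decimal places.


height_mm = gray/255 × 1.457; cell vol = 3.51² × mean(4 corners)
unit = 3.51² × 1.457 / (4×255) = 0.0175984 mm³ per gray-sum
row 0: Σ corner-gray over 11 cells = 5881  → 103.4963
row 1: Σ corner-gray over 11 cells = 5060  → 89.0480
row 2: Σ corner-gray over 11 cells = 4632  → 81.5159
row 3: Σ corner-gray over 11 cells = 6328  → 111.3628
Σ rows: total corner-gray = 21901  → 385.4229 mm³

385.423


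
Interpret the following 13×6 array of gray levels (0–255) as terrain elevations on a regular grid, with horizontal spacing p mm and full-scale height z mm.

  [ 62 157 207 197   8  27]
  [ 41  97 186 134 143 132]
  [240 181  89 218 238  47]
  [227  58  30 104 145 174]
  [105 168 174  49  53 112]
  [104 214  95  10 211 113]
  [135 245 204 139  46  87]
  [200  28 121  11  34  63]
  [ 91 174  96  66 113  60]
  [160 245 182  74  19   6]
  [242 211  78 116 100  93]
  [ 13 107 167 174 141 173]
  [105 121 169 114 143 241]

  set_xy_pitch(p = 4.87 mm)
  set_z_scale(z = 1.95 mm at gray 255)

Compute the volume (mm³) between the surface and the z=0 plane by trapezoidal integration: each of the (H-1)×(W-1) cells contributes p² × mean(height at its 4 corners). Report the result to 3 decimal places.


height_mm = gray/255 × 1.95; cell vol = 4.87² × mean(4 corners)
unit = 4.87² × 1.95 / (4×255) = 0.0453411 mm³ per gray-sum
row 0: Σ corner-gray over 5 cells = 2520  → 114.2597
row 1: Σ corner-gray over 5 cells = 3032  → 137.4743
row 2: Σ corner-gray over 5 cells = 2814  → 127.5899
row 3: Σ corner-gray over 5 cells = 2180  → 98.8437
row 4: Σ corner-gray over 5 cells = 2382  → 108.0026
row 5: Σ corner-gray over 5 cells = 2767  → 125.4589
row 6: Σ corner-gray over 5 cells = 2141  → 97.0754
row 7: Σ corner-gray over 5 cells = 1700  → 77.0799
row 8: Σ corner-gray over 5 cells = 2255  → 102.2443
row 9: Σ corner-gray over 5 cells = 2551  → 115.6652
row 10: Σ corner-gray over 5 cells = 2709  → 122.8291
row 11: Σ corner-gray over 5 cells = 2804  → 127.1365
Σ rows: total corner-gray = 29855  → 1353.6595 mm³

1353.660


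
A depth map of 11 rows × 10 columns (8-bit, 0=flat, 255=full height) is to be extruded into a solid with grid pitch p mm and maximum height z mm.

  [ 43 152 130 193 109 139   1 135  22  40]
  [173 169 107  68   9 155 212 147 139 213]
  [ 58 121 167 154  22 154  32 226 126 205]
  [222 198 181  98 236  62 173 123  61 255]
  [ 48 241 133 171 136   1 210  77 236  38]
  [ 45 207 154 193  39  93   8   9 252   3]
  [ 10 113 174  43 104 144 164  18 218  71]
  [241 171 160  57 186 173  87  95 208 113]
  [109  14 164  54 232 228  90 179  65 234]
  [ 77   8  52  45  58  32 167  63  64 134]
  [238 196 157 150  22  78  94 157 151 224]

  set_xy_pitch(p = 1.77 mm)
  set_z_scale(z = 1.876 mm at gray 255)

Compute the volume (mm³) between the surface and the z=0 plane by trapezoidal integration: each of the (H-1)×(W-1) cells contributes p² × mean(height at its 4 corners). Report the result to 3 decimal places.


256.614

height_mm = gray/255 × 1.876; cell vol = 1.77² × mean(4 corners)
unit = 1.77² × 1.876 / (4×255) = 0.00576208 mm³ per gray-sum
row 0: Σ corner-gray over 9 cells = 4243  → 24.4485
row 1: Σ corner-gray over 9 cells = 4665  → 26.8801
row 2: Σ corner-gray over 9 cells = 5008  → 28.8565
row 3: Σ corner-gray over 9 cells = 5237  → 30.1760
row 4: Σ corner-gray over 9 cells = 4454  → 25.6643
row 5: Σ corner-gray over 9 cells = 3995  → 23.0195
row 6: Σ corner-gray over 9 cells = 4665  → 26.8801
row 7: Σ corner-gray over 9 cells = 5023  → 28.9429
row 8: Σ corner-gray over 9 cells = 3584  → 20.6513
row 9: Σ corner-gray over 9 cells = 3661  → 21.0950
Σ rows: total corner-gray = 44535  → 256.6142 mm³


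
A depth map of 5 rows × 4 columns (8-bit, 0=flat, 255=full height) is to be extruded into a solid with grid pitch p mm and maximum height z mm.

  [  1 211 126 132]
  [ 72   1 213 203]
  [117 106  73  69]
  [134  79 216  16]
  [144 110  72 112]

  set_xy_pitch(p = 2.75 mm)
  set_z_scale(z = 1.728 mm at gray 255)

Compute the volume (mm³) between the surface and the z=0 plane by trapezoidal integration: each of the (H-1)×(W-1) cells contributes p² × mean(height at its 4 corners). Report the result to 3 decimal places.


69.196

height_mm = gray/255 × 1.728; cell vol = 2.75² × mean(4 corners)
unit = 2.75² × 1.728 / (4×255) = 0.0128118 mm³ per gray-sum
row 0: Σ corner-gray over 3 cells = 1510  → 19.3458
row 1: Σ corner-gray over 3 cells = 1247  → 15.9763
row 2: Σ corner-gray over 3 cells = 1284  → 16.4503
row 3: Σ corner-gray over 3 cells = 1360  → 17.4240
Σ rows: total corner-gray = 5401  → 69.1963 mm³


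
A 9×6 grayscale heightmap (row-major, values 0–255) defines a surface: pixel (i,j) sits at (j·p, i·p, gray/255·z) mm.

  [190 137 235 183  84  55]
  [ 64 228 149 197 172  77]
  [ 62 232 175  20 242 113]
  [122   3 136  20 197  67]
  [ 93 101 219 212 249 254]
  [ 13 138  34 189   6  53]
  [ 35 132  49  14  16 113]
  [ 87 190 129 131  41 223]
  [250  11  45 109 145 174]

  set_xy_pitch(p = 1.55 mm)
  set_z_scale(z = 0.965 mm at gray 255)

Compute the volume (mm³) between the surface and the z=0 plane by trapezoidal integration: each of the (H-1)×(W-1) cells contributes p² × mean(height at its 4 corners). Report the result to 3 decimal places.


height_mm = gray/255 × 0.965; cell vol = 1.55² × mean(4 corners)
unit = 1.55² × 0.965 / (4×255) = 0.00227295 mm³ per gray-sum
row 0: Σ corner-gray over 5 cells = 3156  → 7.1734
row 1: Σ corner-gray over 5 cells = 3146  → 7.1507
row 2: Σ corner-gray over 5 cells = 2414  → 5.4869
row 3: Σ corner-gray over 5 cells = 2810  → 6.3870
row 4: Σ corner-gray over 5 cells = 2709  → 6.1574
row 5: Σ corner-gray over 5 cells = 1370  → 3.1139
row 6: Σ corner-gray over 5 cells = 1862  → 4.2322
row 7: Σ corner-gray over 5 cells = 2336  → 5.3096
Σ rows: total corner-gray = 19803  → 45.0113 mm³

45.011


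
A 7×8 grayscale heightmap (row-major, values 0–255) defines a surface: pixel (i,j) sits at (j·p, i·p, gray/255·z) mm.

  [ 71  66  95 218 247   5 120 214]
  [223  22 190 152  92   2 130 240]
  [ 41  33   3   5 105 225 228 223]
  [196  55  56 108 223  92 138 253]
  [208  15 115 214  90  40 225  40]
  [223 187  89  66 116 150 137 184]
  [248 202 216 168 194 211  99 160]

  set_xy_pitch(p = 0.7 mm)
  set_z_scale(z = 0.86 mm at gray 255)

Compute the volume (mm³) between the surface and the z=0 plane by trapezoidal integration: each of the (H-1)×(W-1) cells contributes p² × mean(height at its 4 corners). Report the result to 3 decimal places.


height_mm = gray/255 × 0.86; cell vol = 0.7² × mean(4 corners)
unit = 0.7² × 0.86 / (4×255) = 0.000413137 mm³ per gray-sum
row 0: Σ corner-gray over 7 cells = 3426  → 1.4154
row 1: Σ corner-gray over 7 cells = 3101  → 1.2811
row 2: Σ corner-gray over 7 cells = 3255  → 1.3448
row 3: Σ corner-gray over 7 cells = 3439  → 1.4208
row 4: Σ corner-gray over 7 cells = 3543  → 1.4637
row 5: Σ corner-gray over 7 cells = 4485  → 1.8529
Σ rows: total corner-gray = 21249  → 8.7788 mm³

8.779


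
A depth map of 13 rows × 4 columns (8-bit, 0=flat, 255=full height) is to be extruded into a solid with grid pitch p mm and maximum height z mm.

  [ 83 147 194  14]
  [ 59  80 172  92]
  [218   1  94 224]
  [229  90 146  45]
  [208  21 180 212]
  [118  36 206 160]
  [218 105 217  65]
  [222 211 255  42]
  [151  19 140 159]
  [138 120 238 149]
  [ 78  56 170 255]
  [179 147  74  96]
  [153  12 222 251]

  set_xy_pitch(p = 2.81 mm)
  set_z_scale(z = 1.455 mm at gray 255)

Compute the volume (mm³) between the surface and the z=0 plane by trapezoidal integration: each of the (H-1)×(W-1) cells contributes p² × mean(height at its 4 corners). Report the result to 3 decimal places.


height_mm = gray/255 × 1.455; cell vol = 2.81² × mean(4 corners)
unit = 2.81² × 1.455 / (4×255) = 0.0112636 mm³ per gray-sum
row 0: Σ corner-gray over 3 cells = 1434  → 16.1519
row 1: Σ corner-gray over 3 cells = 1287  → 14.4962
row 2: Σ corner-gray over 3 cells = 1378  → 15.5212
row 3: Σ corner-gray over 3 cells = 1568  → 17.6613
row 4: Σ corner-gray over 3 cells = 1584  → 17.8415
row 5: Σ corner-gray over 3 cells = 1689  → 19.0241
row 6: Σ corner-gray over 3 cells = 2123  → 23.9125
row 7: Σ corner-gray over 3 cells = 1824  → 20.5447
row 8: Σ corner-gray over 3 cells = 1631  → 18.3709
row 9: Σ corner-gray over 3 cells = 1788  → 20.1392
row 10: Σ corner-gray over 3 cells = 1502  → 16.9179
row 11: Σ corner-gray over 3 cells = 1589  → 17.8978
Σ rows: total corner-gray = 19397  → 218.4792 mm³

218.479


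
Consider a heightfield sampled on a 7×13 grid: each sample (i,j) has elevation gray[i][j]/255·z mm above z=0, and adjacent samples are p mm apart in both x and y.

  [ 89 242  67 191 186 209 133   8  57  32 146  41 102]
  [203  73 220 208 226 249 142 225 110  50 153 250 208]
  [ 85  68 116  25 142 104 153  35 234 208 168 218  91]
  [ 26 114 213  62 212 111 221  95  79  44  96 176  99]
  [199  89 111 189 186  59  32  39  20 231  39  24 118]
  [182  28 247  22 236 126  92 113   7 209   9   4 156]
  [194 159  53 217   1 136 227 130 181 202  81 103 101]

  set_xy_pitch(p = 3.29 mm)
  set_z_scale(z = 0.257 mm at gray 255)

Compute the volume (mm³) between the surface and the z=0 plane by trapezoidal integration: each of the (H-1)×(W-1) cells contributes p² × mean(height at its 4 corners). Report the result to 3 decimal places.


height_mm = gray/255 × 0.257; cell vol = 3.29² × mean(4 corners)
unit = 3.29² × 0.257 / (4×255) = 0.00272725 mm³ per gray-sum
row 0: Σ corner-gray over 12 cells = 7038  → 19.1944
row 1: Σ corner-gray over 12 cells = 7341  → 20.0207
row 2: Σ corner-gray over 12 cells = 6089  → 16.6062
row 3: Σ corner-gray over 12 cells = 5326  → 14.5253
row 4: Σ corner-gray over 12 cells = 4879  → 13.3062
row 5: Σ corner-gray over 12 cells = 5799  → 15.8153
Σ rows: total corner-gray = 36472  → 99.4682 mm³

99.468


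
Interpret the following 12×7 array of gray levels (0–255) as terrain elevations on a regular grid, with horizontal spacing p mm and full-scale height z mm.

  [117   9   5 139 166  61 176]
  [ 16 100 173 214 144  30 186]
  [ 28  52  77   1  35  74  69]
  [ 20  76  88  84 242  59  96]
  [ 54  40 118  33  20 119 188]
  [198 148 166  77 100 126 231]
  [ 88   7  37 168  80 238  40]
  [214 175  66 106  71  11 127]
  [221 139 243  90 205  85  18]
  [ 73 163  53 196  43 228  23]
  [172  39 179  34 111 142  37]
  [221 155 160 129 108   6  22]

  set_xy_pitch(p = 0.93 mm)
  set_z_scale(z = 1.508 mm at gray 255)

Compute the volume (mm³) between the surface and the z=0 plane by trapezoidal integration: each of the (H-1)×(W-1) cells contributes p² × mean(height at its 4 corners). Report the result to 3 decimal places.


height_mm = gray/255 × 1.508; cell vol = 0.93² × mean(4 corners)
unit = 0.93² × 1.508 / (4×255) = 0.0012787 mm³ per gray-sum
row 0: Σ corner-gray over 6 cells = 2577  → 3.2952
row 1: Σ corner-gray over 6 cells = 2099  → 2.6840
row 2: Σ corner-gray over 6 cells = 1789  → 2.2876
row 3: Σ corner-gray over 6 cells = 2116  → 2.7057
row 4: Σ corner-gray over 6 cells = 2565  → 3.2799
row 5: Σ corner-gray over 6 cells = 2851  → 3.6456
row 6: Σ corner-gray over 6 cells = 2387  → 3.0522
row 7: Σ corner-gray over 6 cells = 2962  → 3.7875
row 8: Σ corner-gray over 6 cells = 3225  → 4.1238
row 9: Σ corner-gray over 6 cells = 2681  → 3.4282
row 10: Σ corner-gray over 6 cells = 2578  → 3.2965
Σ rows: total corner-gray = 27830  → 35.5861 mm³

35.586


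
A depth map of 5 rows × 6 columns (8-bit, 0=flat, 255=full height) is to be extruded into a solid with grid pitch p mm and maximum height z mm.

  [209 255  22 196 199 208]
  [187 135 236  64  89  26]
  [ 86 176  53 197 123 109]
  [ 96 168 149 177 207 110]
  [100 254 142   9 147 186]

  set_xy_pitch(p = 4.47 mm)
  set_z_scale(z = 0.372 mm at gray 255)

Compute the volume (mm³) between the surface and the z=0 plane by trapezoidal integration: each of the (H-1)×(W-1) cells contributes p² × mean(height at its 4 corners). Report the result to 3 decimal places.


height_mm = gray/255 × 0.372; cell vol = 4.47² × mean(4 corners)
unit = 4.47² × 0.372 / (4×255) = 0.00728715 mm³ per gray-sum
row 0: Σ corner-gray over 5 cells = 3022  → 22.0218
row 1: Σ corner-gray over 5 cells = 2554  → 18.6114
row 2: Σ corner-gray over 5 cells = 2901  → 21.1400
row 3: Σ corner-gray over 5 cells = 2998  → 21.8469
Σ rows: total corner-gray = 11475  → 83.6201 mm³

83.620


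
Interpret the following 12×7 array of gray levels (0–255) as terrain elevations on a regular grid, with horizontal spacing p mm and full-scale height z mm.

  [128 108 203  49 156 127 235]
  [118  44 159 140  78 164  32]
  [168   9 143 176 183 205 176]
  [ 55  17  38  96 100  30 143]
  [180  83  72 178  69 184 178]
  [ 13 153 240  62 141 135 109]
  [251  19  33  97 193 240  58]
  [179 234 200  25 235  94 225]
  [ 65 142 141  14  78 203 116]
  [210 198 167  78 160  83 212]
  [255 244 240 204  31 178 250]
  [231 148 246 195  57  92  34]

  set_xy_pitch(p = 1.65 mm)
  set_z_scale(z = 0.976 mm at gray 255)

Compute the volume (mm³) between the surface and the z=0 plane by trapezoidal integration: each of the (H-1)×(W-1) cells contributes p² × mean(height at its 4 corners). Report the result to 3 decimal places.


height_mm = gray/255 × 0.976; cell vol = 1.65² × mean(4 corners)
unit = 1.65² × 0.976 / (4×255) = 0.00260506 mm³ per gray-sum
row 0: Σ corner-gray over 6 cells = 2969  → 7.7344
row 1: Σ corner-gray over 6 cells = 3096  → 8.0653
row 2: Σ corner-gray over 6 cells = 2536  → 6.6064
row 3: Σ corner-gray over 6 cells = 2290  → 5.9656
row 4: Σ corner-gray over 6 cells = 3114  → 8.1122
row 5: Σ corner-gray over 6 cells = 3057  → 7.9637
row 6: Σ corner-gray over 6 cells = 3453  → 8.9953
row 7: Σ corner-gray over 6 cells = 3317  → 8.6410
row 8: Σ corner-gray over 6 cells = 3131  → 8.1564
row 9: Σ corner-gray over 6 cells = 4093  → 10.6625
row 10: Σ corner-gray over 6 cells = 4040  → 10.5244
Σ rows: total corner-gray = 35096  → 91.4271 mm³

91.427


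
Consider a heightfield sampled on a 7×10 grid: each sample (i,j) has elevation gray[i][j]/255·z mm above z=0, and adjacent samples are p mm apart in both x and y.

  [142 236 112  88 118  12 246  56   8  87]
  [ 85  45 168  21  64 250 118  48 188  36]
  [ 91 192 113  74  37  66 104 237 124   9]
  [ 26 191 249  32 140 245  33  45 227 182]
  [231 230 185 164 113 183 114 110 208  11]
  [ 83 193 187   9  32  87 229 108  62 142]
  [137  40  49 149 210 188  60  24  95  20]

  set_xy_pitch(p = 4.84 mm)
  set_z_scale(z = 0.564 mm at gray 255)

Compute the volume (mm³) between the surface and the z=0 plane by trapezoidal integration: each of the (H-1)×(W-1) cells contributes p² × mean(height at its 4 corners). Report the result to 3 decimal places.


height_mm = gray/255 × 0.564; cell vol = 4.84² × mean(4 corners)
unit = 4.84² × 0.564 / (4×255) = 0.012953 mm³ per gray-sum
row 0: Σ corner-gray over 9 cells = 3906  → 50.5943
row 1: Σ corner-gray over 9 cells = 3919  → 50.7627
row 2: Σ corner-gray over 9 cells = 4526  → 58.6252
row 3: Σ corner-gray over 9 cells = 5388  → 69.7906
row 4: Σ corner-gray over 9 cells = 4895  → 63.4048
row 5: Σ corner-gray over 9 cells = 3826  → 49.5581
Σ rows: total corner-gray = 26460  → 342.7358 mm³

342.736


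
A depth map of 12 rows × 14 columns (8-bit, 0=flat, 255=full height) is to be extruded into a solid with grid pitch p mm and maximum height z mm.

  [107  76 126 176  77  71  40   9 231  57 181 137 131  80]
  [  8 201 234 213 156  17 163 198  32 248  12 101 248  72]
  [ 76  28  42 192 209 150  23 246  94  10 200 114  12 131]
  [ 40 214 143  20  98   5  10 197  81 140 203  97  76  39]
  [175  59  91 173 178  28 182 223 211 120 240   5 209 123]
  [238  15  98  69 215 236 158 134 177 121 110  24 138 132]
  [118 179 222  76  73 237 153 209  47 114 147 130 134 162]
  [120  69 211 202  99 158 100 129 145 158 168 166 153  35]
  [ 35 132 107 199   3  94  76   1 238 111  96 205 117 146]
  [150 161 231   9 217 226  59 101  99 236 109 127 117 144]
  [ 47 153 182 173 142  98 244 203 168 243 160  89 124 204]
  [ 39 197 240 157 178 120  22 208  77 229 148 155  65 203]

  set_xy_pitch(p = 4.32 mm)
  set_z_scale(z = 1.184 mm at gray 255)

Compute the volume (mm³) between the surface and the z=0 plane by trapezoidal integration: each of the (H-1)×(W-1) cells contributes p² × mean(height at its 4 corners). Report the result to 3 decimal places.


1640.216

height_mm = gray/255 × 1.184; cell vol = 4.32² × mean(4 corners)
unit = 4.32² × 1.184 / (4×255) = 0.021663 mm³ per gray-sum
row 0: Σ corner-gray over 13 cells = 6537  → 141.6112
row 1: Σ corner-gray over 13 cells = 6573  → 142.3910
row 2: Σ corner-gray over 13 cells = 5494  → 119.0166
row 3: Σ corner-gray over 13 cells = 6383  → 138.2751
row 4: Σ corner-gray over 13 cells = 7096  → 153.7208
row 5: Σ corner-gray over 13 cells = 7082  → 153.4175
row 6: Σ corner-gray over 13 cells = 7393  → 160.1547
row 7: Σ corner-gray over 13 cells = 6610  → 143.1926
row 8: Σ corner-gray over 13 cells = 6617  → 143.3442
row 9: Σ corner-gray over 13 cells = 7887  → 170.8562
row 10: Σ corner-gray over 13 cells = 8043  → 174.2357
Σ rows: total corner-gray = 75715  → 1640.2156 mm³


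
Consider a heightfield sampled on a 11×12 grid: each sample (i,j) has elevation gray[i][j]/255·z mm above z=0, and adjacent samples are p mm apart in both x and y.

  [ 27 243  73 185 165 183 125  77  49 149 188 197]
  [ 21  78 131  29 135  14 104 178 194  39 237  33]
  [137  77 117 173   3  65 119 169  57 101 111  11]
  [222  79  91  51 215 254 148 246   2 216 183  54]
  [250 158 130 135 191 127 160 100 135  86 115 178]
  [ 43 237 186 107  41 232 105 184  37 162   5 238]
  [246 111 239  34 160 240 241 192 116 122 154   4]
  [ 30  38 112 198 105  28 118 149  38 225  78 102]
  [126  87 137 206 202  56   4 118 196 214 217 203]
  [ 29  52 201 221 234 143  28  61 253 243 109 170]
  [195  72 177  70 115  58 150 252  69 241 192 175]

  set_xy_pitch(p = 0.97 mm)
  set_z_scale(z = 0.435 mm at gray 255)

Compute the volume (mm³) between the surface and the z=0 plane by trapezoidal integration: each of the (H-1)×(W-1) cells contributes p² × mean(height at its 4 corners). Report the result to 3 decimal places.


23.342

height_mm = gray/255 × 0.435; cell vol = 0.97² × mean(4 corners)
unit = 0.97² × 0.435 / (4×255) = 0.000401266 mm³ per gray-sum
row 0: Σ corner-gray over 11 cells = 5430  → 2.1789
row 1: Σ corner-gray over 11 cells = 4464  → 1.7913
row 2: Σ corner-gray over 11 cells = 5378  → 2.1580
row 3: Σ corner-gray over 11 cells = 6348  → 2.5472
row 4: Σ corner-gray over 11 cells = 5975  → 2.3976
row 5: Σ corner-gray over 11 cells = 6341  → 2.5444
row 6: Σ corner-gray over 11 cells = 5778  → 2.3185
row 7: Σ corner-gray over 11 cells = 5513  → 2.2122
row 8: Σ corner-gray over 11 cells = 6492  → 2.6050
row 9: Σ corner-gray over 11 cells = 6451  → 2.5886
Σ rows: total corner-gray = 58170  → 23.3417 mm³


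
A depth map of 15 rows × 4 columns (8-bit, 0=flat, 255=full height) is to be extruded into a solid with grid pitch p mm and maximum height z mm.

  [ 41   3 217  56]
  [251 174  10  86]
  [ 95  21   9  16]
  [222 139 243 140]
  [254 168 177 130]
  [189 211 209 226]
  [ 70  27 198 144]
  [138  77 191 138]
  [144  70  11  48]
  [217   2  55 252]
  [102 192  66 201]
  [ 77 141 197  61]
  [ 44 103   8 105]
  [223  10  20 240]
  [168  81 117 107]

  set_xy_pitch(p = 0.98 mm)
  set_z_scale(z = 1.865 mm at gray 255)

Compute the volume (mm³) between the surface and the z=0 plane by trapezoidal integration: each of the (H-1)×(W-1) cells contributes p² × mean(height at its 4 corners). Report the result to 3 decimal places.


34.682

height_mm = gray/255 × 1.865; cell vol = 0.98² × mean(4 corners)
unit = 0.98² × 1.865 / (4×255) = 0.00175603 mm³ per gray-sum
row 0: Σ corner-gray over 3 cells = 1242  → 2.1810
row 1: Σ corner-gray over 3 cells = 876  → 1.5383
row 2: Σ corner-gray over 3 cells = 1297  → 2.2776
row 3: Σ corner-gray over 3 cells = 2200  → 3.8633
row 4: Σ corner-gray over 3 cells = 2329  → 4.0898
row 5: Σ corner-gray over 3 cells = 1919  → 3.3698
row 6: Σ corner-gray over 3 cells = 1476  → 2.5919
row 7: Σ corner-gray over 3 cells = 1166  → 2.0475
row 8: Σ corner-gray over 3 cells = 937  → 1.6454
row 9: Σ corner-gray over 3 cells = 1402  → 2.4619
row 10: Σ corner-gray over 3 cells = 1633  → 2.8676
row 11: Σ corner-gray over 3 cells = 1185  → 2.0809
row 12: Σ corner-gray over 3 cells = 894  → 1.5699
row 13: Σ corner-gray over 3 cells = 1194  → 2.0967
Σ rows: total corner-gray = 19750  → 34.6815 mm³


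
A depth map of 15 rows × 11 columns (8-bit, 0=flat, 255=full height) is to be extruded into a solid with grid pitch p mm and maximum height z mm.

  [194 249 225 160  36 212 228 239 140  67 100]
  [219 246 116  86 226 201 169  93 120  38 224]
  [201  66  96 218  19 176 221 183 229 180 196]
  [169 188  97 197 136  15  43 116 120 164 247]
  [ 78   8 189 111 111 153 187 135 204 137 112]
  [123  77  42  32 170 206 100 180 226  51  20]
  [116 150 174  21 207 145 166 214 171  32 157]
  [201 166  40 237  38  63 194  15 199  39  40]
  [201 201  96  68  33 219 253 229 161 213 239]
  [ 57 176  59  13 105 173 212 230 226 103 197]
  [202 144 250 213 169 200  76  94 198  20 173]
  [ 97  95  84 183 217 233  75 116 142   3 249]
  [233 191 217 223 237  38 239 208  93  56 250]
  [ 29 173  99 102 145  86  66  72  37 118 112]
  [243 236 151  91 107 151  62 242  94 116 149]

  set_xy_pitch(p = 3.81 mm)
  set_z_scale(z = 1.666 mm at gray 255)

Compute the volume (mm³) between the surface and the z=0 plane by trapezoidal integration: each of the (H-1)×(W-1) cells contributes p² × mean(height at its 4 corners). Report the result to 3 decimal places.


1866.090

height_mm = gray/255 × 1.666; cell vol = 3.81² × mean(4 corners)
unit = 3.81² × 1.666 / (4×255) = 0.0237096 mm³ per gray-sum
row 0: Σ corner-gray over 10 cells = 6439  → 152.6663
row 1: Σ corner-gray over 10 cells = 6206  → 147.1420
row 2: Σ corner-gray over 10 cells = 5741  → 136.1170
row 3: Σ corner-gray over 10 cells = 5228  → 123.9539
row 4: Σ corner-gray over 10 cells = 4971  → 117.8606
row 5: Σ corner-gray over 10 cells = 5144  → 121.9623
row 6: Σ corner-gray over 10 cells = 5056  → 119.8759
row 7: Σ corner-gray over 10 cells = 5609  → 132.9873
row 8: Σ corner-gray over 10 cells = 6234  → 147.8058
row 9: Σ corner-gray over 10 cells = 5951  → 141.0960
row 10: Σ corner-gray over 10 cells = 5745  → 136.2118
row 11: Σ corner-gray over 10 cells = 6129  → 145.3163
row 12: Σ corner-gray over 10 cells = 5424  → 128.6010
row 13: Σ corner-gray over 10 cells = 4829  → 114.4938
Σ rows: total corner-gray = 78706  → 1866.0901 mm³


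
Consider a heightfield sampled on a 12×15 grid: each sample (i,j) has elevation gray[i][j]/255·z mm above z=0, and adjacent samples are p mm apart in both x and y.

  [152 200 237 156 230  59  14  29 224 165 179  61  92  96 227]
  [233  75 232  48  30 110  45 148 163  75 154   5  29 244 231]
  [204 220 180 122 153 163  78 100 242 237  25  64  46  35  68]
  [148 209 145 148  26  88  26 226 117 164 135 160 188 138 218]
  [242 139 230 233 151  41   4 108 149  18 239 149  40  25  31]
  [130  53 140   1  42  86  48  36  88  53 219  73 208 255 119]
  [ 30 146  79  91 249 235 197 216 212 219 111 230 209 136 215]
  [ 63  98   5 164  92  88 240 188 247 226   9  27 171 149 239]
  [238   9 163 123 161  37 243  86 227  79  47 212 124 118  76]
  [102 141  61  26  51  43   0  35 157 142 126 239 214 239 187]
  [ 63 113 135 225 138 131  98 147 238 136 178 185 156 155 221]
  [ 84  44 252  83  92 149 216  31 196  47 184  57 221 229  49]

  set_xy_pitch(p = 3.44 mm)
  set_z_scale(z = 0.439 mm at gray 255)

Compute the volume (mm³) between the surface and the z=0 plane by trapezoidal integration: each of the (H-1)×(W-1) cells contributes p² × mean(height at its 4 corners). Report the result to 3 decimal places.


height_mm = gray/255 × 0.439; cell vol = 3.44² × mean(4 corners)
unit = 3.44² × 0.439 / (4×255) = 0.00509309 mm³ per gray-sum
row 0: Σ corner-gray over 14 cells = 7043  → 35.8706
row 1: Σ corner-gray over 14 cells = 6782  → 34.5413
row 2: Σ corner-gray over 14 cells = 7508  → 38.2389
row 3: Σ corner-gray over 14 cells = 7231  → 36.8281
row 4: Σ corner-gray over 14 cells = 6178  → 31.4651
row 5: Σ corner-gray over 14 cells = 7758  → 39.5122
row 6: Σ corner-gray over 14 cells = 8615  → 43.8770
row 7: Σ corner-gray over 14 cells = 7282  → 37.0879
row 8: Σ corner-gray over 14 cells = 6809  → 34.6788
row 9: Σ corner-gray over 14 cells = 7591  → 38.6616
row 10: Σ corner-gray over 14 cells = 8089  → 41.1980
Σ rows: total corner-gray = 80886  → 411.9596 mm³

411.960


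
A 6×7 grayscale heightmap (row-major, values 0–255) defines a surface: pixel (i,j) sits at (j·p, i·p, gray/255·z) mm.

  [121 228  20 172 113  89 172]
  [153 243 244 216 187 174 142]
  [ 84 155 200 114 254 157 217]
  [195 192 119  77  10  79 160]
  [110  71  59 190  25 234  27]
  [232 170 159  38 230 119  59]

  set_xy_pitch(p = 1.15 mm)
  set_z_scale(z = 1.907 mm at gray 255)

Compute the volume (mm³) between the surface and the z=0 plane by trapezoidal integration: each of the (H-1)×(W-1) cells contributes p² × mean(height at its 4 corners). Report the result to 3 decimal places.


43.111

height_mm = gray/255 × 1.907; cell vol = 1.15² × mean(4 corners)
unit = 1.15² × 1.907 / (4×255) = 0.00247256 mm³ per gray-sum
row 0: Σ corner-gray over 6 cells = 3960  → 9.7913
row 1: Σ corner-gray over 6 cells = 4484  → 11.0869
row 2: Σ corner-gray over 6 cells = 3370  → 8.3325
row 3: Σ corner-gray over 6 cells = 2604  → 6.4385
row 4: Σ corner-gray over 6 cells = 3018  → 7.4622
Σ rows: total corner-gray = 17436  → 43.1115 mm³


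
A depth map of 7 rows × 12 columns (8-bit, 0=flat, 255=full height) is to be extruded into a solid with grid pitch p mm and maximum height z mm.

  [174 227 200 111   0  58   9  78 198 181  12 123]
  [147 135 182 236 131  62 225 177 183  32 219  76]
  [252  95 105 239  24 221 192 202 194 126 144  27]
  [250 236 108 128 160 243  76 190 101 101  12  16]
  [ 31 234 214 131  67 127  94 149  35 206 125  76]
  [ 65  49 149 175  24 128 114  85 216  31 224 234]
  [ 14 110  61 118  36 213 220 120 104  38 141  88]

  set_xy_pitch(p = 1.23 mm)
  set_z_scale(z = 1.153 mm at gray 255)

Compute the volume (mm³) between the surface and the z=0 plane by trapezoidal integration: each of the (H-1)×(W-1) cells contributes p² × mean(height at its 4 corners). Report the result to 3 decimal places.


60.610

height_mm = gray/255 × 1.153; cell vol = 1.23² × mean(4 corners)
unit = 1.23² × 1.153 / (4×255) = 0.00171017 mm³ per gray-sum
row 0: Σ corner-gray over 11 cells = 5832  → 9.9737
row 1: Σ corner-gray over 11 cells = 6750  → 11.5436
row 2: Σ corner-gray over 11 cells = 6339  → 10.8408
row 3: Σ corner-gray over 11 cells = 5847  → 9.9994
row 4: Σ corner-gray over 11 cells = 5560  → 9.5085
row 5: Σ corner-gray over 11 cells = 5113  → 8.7441
Σ rows: total corner-gray = 35441  → 60.6101 mm³


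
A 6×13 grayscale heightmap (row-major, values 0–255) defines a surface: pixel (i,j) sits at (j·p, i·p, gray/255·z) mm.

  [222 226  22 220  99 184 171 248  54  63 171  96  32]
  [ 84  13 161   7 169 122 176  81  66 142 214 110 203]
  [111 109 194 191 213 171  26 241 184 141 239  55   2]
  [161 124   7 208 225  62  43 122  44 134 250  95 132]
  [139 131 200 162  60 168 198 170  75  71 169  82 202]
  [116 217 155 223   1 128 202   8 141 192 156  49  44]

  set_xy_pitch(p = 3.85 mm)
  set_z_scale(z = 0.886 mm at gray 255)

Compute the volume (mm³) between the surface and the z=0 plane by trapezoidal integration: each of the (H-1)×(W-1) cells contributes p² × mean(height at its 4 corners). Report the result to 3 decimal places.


height_mm = gray/255 × 0.886; cell vol = 3.85² × mean(4 corners)
unit = 3.85² × 0.886 / (4×255) = 0.0128752 mm³ per gray-sum
row 0: Σ corner-gray over 12 cells = 6171  → 79.4530
row 1: Σ corner-gray over 12 cells = 6450  → 83.0452
row 2: Σ corner-gray over 12 cells = 6562  → 84.4873
row 3: Σ corner-gray over 12 cells = 6234  → 80.2642
row 4: Σ corner-gray over 12 cells = 6417  → 82.6204
Σ rows: total corner-gray = 31834  → 409.8701 mm³

409.870


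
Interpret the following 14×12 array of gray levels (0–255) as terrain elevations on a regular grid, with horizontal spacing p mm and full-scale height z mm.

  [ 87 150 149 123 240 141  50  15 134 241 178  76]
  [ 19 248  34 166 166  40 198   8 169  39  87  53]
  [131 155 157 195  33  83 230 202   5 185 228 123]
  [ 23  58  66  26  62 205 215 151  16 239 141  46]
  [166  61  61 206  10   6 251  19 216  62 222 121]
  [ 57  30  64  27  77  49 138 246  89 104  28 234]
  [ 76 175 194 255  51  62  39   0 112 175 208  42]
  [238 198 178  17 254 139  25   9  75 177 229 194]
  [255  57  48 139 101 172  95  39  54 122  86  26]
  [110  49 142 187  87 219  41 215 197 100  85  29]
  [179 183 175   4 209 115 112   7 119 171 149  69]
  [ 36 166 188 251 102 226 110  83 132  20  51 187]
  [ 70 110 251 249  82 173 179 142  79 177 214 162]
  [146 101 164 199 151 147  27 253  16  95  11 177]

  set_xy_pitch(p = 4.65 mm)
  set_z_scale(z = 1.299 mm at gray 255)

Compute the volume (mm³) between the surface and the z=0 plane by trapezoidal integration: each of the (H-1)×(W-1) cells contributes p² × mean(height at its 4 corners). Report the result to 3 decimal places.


1932.649

height_mm = gray/255 × 1.299; cell vol = 4.65² × mean(4 corners)
unit = 4.65² × 1.299 / (4×255) = 0.0275369 mm³ per gray-sum
row 0: Σ corner-gray over 11 cells = 5387  → 148.3412
row 1: Σ corner-gray over 11 cells = 5582  → 153.7109
row 2: Σ corner-gray over 11 cells = 5627  → 154.9501
row 3: Σ corner-gray over 11 cells = 4942  → 136.0873
row 4: Σ corner-gray over 11 cells = 4510  → 124.1914
row 5: Σ corner-gray over 11 cells = 4655  → 128.1842
row 6: Σ corner-gray over 11 cells = 5694  → 156.7950
row 7: Σ corner-gray over 11 cells = 5141  → 141.5671
row 8: Σ corner-gray over 11 cells = 4890  → 134.6554
row 9: Σ corner-gray over 11 cells = 5519  → 151.9761
row 10: Σ corner-gray over 11 cells = 5617  → 154.6747
row 11: Σ corner-gray over 11 cells = 6425  → 176.9245
row 12: Σ corner-gray over 11 cells = 6195  → 170.5910
Σ rows: total corner-gray = 70184  → 1932.6491 mm³


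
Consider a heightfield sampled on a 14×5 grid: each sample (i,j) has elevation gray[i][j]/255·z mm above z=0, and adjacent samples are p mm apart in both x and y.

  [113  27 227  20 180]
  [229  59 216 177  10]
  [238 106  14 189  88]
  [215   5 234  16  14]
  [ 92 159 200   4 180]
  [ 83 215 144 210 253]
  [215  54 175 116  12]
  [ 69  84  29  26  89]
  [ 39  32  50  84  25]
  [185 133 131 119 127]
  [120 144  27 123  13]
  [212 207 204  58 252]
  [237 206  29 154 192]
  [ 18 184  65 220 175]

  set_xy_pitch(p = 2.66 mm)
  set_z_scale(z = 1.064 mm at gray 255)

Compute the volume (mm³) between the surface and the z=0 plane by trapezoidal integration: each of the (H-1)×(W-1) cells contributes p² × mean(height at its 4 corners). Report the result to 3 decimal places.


183.650

height_mm = gray/255 × 1.064; cell vol = 2.66² × mean(4 corners)
unit = 2.66² × 1.064 / (4×255) = 0.00738082 mm³ per gray-sum
row 0: Σ corner-gray over 4 cells = 1984  → 14.6436
row 1: Σ corner-gray over 4 cells = 2087  → 15.4038
row 2: Σ corner-gray over 4 cells = 1683  → 12.4219
row 3: Σ corner-gray over 4 cells = 1737  → 12.8205
row 4: Σ corner-gray over 4 cells = 2472  → 18.2454
row 5: Σ corner-gray over 4 cells = 2391  → 17.6475
row 6: Σ corner-gray over 4 cells = 1353  → 9.9863
row 7: Σ corner-gray over 4 cells = 832  → 6.1408
row 8: Σ corner-gray over 4 cells = 1474  → 10.8793
row 9: Σ corner-gray over 4 cells = 1799  → 13.2781
row 10: Σ corner-gray over 4 cells = 2123  → 15.6695
row 11: Σ corner-gray over 4 cells = 2609  → 19.2566
row 12: Σ corner-gray over 4 cells = 2338  → 17.2564
Σ rows: total corner-gray = 24882  → 183.6496 mm³


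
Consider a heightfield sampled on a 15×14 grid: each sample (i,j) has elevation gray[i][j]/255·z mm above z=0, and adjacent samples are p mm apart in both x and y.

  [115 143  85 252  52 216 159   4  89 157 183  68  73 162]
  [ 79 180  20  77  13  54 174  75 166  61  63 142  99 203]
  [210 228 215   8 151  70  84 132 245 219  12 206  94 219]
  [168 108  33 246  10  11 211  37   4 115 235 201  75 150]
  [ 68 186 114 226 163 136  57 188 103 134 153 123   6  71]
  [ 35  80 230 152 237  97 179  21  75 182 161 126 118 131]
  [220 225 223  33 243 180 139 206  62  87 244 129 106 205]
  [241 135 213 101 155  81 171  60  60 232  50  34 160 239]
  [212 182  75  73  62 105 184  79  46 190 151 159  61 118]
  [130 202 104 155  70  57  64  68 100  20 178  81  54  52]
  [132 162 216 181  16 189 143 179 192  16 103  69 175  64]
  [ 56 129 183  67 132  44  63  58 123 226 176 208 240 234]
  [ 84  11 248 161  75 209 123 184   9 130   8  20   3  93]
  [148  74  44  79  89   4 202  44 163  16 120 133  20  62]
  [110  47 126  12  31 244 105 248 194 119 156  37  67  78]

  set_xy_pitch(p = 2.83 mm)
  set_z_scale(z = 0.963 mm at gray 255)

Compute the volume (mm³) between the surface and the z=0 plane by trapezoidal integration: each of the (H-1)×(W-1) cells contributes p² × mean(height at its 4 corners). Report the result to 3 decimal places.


665.118

height_mm = gray/255 × 0.963; cell vol = 2.83² × mean(4 corners)
unit = 2.83² × 0.963 / (4×255) = 0.00756134 mm³ per gray-sum
row 0: Σ corner-gray over 13 cells = 5769  → 43.6214
row 1: Σ corner-gray over 13 cells = 6287  → 47.5382
row 2: Σ corner-gray over 13 cells = 6647  → 50.2603
row 3: Σ corner-gray over 13 cells = 6207  → 46.9333
row 4: Σ corner-gray over 13 cells = 6799  → 51.4096
row 5: Σ corner-gray over 13 cells = 7661  → 57.9275
row 6: Σ corner-gray over 13 cells = 7563  → 57.1864
row 7: Σ corner-gray over 13 cells = 6448  → 48.7555
row 8: Σ corner-gray over 13 cells = 5552  → 41.9806
row 9: Σ corner-gray over 13 cells = 5966  → 45.1110
row 10: Σ corner-gray over 13 cells = 7066  → 53.4285
row 11: Σ corner-gray over 13 cells = 6127  → 46.3284
row 12: Σ corner-gray over 13 cells = 4725  → 35.7273
row 13: Σ corner-gray over 13 cells = 5146  → 38.9107
Σ rows: total corner-gray = 87963  → 665.1185 mm³
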